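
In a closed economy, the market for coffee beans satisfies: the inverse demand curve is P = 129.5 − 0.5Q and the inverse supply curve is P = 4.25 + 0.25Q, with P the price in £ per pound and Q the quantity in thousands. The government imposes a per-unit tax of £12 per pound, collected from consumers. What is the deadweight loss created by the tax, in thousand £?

Inverting to Q(P) form: Qd = 259 − 2P; Qs = 4P − 17.
Before the tax: set 259 − 2P = 4P − 17 → P* = £46, Q* = 167.
With the tax collected from consumers, demand (in seller-price terms) shifts: Qd = 259 − 2(P + 12).
New equilibrium: consumers pay £54, suppliers receive £42, Q = 151. (Wedge: Pb − Ps = 12.)
Quantity falls by |ΔQ| = |167 − 151| = 16.
DWL = ½ · t · |ΔQ| = ½ · 12 · 16 = £96.

Deadweight loss = £96 thousand.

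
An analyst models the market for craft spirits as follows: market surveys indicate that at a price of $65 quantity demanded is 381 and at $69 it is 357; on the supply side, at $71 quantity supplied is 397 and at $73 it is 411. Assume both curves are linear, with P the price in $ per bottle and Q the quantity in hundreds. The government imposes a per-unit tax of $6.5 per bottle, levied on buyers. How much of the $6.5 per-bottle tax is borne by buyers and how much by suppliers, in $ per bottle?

Buyers bear $3.5 per bottle; suppliers bear $3 per bottle.

Demand slope: (357 − 381)/(69 − 65) = -6, so Qd = 771 − 6P.
Supply slope: (411 − 397)/(73 − 71) = 7, so Qs = 7P − 100.
Without the tax, 771 − 6P = 7P − 100 gives 13P = 871, so P* = $67 and Q* = 369.
With the tax collected from buyers, demand (in seller-price terms) shifts: Qd = 771 − 6(P + 6.5).
Solving gives Q = 348 with buyers paying $70.5 and suppliers receiving $64 (the $6.5 wedge).
Burden on buyers: $3.5; on suppliers: $3. (They sum to $6.5.)
The less price-elastic side of the market bears the larger share of a per-unit tax.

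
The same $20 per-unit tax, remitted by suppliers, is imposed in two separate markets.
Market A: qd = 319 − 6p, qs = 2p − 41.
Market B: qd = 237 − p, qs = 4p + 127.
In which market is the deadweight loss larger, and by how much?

Market A, by $140.

Market A: pre-tax p* = $45, q* = 49; post-tax q = 19; deadweight loss = $300.
Market B: pre-tax p* = $22, q* = 215; post-tax q = 199; deadweight loss = $160.
Difference: $300 vs $160 → market A is larger by $140.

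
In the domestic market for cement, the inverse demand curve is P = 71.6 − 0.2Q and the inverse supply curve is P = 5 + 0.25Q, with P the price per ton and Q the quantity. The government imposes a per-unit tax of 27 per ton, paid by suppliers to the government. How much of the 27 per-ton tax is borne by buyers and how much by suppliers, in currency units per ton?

Rewrite in direct form: Qd = 358 − 5P and Qs = 4P − 20.
Without the tax, 358 − 5P = 4P − 20 gives 9P = 378, so P* = 42 and Q* = 148.
With the tax collected from suppliers, supply shifts: Qs = 4(P − 27) − 20.
Solving gives Q = 88 with buyers paying 54 and suppliers receiving 27 (the 27 wedge).
Burden on buyers: 12; on suppliers: 15. (They sum to 27.)
The less price-elastic side of the market bears the larger share of a per-unit tax.

Buyers bear 12 per ton; suppliers bear 15 per ton.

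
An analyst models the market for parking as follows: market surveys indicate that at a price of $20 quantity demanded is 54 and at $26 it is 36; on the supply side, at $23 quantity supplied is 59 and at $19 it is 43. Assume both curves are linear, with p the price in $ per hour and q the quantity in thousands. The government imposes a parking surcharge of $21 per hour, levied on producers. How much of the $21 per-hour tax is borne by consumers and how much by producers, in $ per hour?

Demand slope: (36 − 54)/(26 − 20) = -3, so qd = 114 − 3p.
Supply slope: (43 − 59)/(19 − 23) = 4, so qs = 4p − 33.
Without the tax, 114 − 3p = 4p − 33 gives 7p = 147, so p* = $21 and q* = 51.
With the tax collected from producers, supply shifts: qs = 4(p − 21) − 33.
New equilibrium: consumers pay $33, producers receive $12, q = 15. (Wedge: pb − ps = 21.)
Burden on consumers: $12; on producers: $9. (They sum to $21.)

Consumers bear $12 per hour; producers bear $9 per hour.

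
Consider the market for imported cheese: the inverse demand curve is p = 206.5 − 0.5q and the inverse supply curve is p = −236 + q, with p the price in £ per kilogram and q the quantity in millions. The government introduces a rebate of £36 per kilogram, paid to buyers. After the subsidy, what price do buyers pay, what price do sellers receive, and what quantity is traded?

Buyers pay £47; sellers receive £83; quantity = 319.

Rewrite in direct form: qd = 413 − 2p and qs = p + 236.
Without the subsidy, 413 − 2p = p + 236 gives 3p = 177, so p* = £59 and q* = 295.
With a per-unit subsidy paid to buyers, each effectively pays p − 36, so demand becomes qd = 413 − 2(p − 36).
Solving gives q = 319 with buyers paying £47 and sellers receiving £83 (the £36 wedge).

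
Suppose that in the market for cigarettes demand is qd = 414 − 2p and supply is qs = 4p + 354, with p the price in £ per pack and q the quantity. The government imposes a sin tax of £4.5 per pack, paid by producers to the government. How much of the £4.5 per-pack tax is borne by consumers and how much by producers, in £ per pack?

Before the tax: set 414 − 2p = 4p + 354 → p* = £10, q* = 394.
With the tax collected from producers, supply shifts: qs = 4(p − 4.5) + 354.
Solving gives q = 388 with consumers paying £13 and producers receiving £8.5 (the £4.5 wedge).
Burden on consumers: £3; on producers: £1.5. (They sum to £4.5.)

Consumers bear £3 per pack; producers bear £1.5 per pack.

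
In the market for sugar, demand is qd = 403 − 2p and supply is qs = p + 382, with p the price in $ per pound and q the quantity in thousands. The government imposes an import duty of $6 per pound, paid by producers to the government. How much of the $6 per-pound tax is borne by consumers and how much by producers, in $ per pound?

Without the tax, 403 − 2p = p + 382 gives 3p = 21, so p* = $7 and q* = 389.
With the tax collected from producers, supply shifts: qs = (p − 6) + 382.
Solving gives q = 385 with consumers paying $9 and producers receiving $3 (the $6 wedge).
Burden on consumers: $2; on producers: $4. (They sum to $6.)
The less price-elastic side of the market bears the larger share of a per-unit tax.

Consumers bear $2 per pound; producers bear $4 per pound.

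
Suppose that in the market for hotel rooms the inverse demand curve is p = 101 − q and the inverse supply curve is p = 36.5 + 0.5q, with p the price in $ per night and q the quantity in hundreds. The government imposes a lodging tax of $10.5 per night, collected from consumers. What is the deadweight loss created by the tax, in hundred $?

Inverting to q(p) form: qd = 101 − p; qs = 2p − 73.
Without the tax, 101 − p = 2p − 73 gives 3p = 174, so p* = $58 and q* = 43.
With the tax collected from consumers, demand (in seller-price terms) shifts: qd = 101 − (p + 10.5).
New equilibrium: consumers pay $65, producers receive $54.5, q = 36. (Wedge: pb − ps = 10.5.)
Quantity falls by |ΔQ| = |43 − 36| = 7.
DWL = ½ · t · |ΔQ| = ½ · 10.5 · 7 = $36.75.

Deadweight loss = $36.75 hundred.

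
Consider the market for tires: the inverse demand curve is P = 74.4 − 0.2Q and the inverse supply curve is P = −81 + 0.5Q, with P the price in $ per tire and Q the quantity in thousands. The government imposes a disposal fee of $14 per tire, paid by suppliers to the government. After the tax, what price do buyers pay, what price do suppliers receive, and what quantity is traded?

Inverting to Q(P) form: Qd = 372 − 5P; Qs = 2P + 162.
Without the tax, 372 − 5P = 2P + 162 gives 7P = 210, so P* = $30 and Q* = 222.
With the tax collected from suppliers, supply shifts: Qs = 2(P − 14) + 162.
Solving gives Q = 202 with buyers paying $34 and suppliers receiving $20 (the $14 wedge).

Buyers pay $34; suppliers receive $20; quantity = 202.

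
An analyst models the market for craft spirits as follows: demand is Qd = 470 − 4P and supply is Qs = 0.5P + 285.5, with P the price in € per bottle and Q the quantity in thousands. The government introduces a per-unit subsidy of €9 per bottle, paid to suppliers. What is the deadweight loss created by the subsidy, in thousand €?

Without the subsidy, 470 − 4P = 0.5P + 285.5 gives 4.5P = 184.5, so P* = €41 and Q* = 306.
With a per-unit subsidy paid to suppliers, each receives P + 9 per unit sold, so supply becomes Qs = 0.5(P + 9) + 285.5.
Solving gives Q = 310 with buyers paying €40 and suppliers receiving €49 (the €9 wedge).
Quantity rises by |ΔQ| = |306 − 310| = 4.
DWL = ½ · t · |ΔQ| = ½ · 9 · 4 = €18.

Deadweight loss = €18 thousand.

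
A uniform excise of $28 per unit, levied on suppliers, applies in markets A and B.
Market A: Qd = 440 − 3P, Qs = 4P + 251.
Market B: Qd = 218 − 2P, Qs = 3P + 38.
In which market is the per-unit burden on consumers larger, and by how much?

Market A: pre-tax P* = $27, Q* = 359; post-tax Q = 311; per-unit burden on consumers = $16.
Market B: pre-tax P* = $36, Q* = 146; post-tax Q = 112.4; per-unit burden on consumers = $16.8.
Difference: $16 vs $16.8 → market B is larger by $0.8.

Market B, by $0.8.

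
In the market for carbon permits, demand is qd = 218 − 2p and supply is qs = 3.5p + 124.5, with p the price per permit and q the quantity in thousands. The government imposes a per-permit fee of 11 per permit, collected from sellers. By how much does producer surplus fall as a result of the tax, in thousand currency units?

Without the tax, 218 − 2p = 3.5p + 124.5 gives 5.5p = 93.5, so p* = 17 and q* = 184.
With the tax collected from sellers, supply shifts: qs = 3.5(p − 11) + 124.5.
Solving gives q = 170 with buyers paying 24 and sellers receiving 13 (the 11 wedge).
ΔPS is the trapezoid between Q = 170 and Q = 184 of height 4: ½ · (184 + 170) · 4 = 708.

Producer surplus falls by 708 thousand.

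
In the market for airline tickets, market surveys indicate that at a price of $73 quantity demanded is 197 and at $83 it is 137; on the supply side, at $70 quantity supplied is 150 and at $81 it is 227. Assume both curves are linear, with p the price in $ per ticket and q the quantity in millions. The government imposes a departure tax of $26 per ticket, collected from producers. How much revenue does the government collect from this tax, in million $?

Tax revenue = $2626 million.

Demand slope: (137 − 197)/(83 − 73) = -6, so qd = 635 − 6p.
Supply slope: (227 − 150)/(81 − 70) = 7, so qs = 7p − 340.
Before the tax: set 635 − 6p = 7p − 340 → p* = $75, q* = 185.
With the tax collected from producers, supply shifts: qs = 7(p − 26) − 340.
Solving gives q = 101 with consumers paying $89 and producers receiving $63 (the $26 wedge).
Revenue = t · Q = 26 · 101 = $2626.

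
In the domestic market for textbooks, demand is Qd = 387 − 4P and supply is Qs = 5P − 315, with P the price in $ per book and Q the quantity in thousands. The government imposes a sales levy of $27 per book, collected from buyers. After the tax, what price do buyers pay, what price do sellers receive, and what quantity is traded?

Before the tax: set 387 − 4P = 5P − 315 → P* = $78, Q* = 75.
With the tax collected from buyers, demand (in seller-price terms) shifts: Qd = 387 − 4(P + 27).
New equilibrium: buyers pay $93, sellers receive $66, Q = 15. (Wedge: Pb − Ps = 27.)
The less price-elastic side of the market bears the larger share of a per-unit tax.

Buyers pay $93; sellers receive $66; quantity = 15.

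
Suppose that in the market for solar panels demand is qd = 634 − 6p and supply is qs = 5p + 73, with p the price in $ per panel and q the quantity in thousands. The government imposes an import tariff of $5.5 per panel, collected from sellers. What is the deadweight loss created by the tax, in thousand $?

Without the tax, 634 − 6p = 5p + 73 gives 11p = 561, so p* = $51 and q* = 328.
With the tax collected from sellers, supply shifts: qs = 5(p − 5.5) + 73.
Solving gives q = 313 with buyers paying $53.5 and sellers receiving $48 (the $5.5 wedge).
Quantity falls by |ΔQ| = |328 − 313| = 15.
DWL = ½ · t · |ΔQ| = ½ · 5.5 · 15 = $41.25.

Deadweight loss = $41.25 thousand.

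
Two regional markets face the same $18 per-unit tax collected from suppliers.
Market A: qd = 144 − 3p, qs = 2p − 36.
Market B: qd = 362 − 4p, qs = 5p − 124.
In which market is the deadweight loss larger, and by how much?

Market A: pre-tax p* = $36, q* = 36; post-tax q = 14.4; deadweight loss = $194.4.
Market B: pre-tax p* = $54, q* = 146; post-tax q = 106; deadweight loss = $360.
Difference: $194.4 vs $360 → market B is larger by $165.6.

Market B, by $165.6.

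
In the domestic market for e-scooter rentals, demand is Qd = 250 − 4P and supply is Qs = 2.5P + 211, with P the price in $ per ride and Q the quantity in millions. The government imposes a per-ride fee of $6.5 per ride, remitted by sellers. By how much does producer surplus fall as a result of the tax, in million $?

Producer surplus falls by $884 million.

Before the tax: set 250 − 4P = 2.5P + 211 → P* = $6, Q* = 226.
With the tax collected from sellers, supply shifts: Qs = 2.5(P − 6.5) + 211.
New equilibrium: consumers pay $8.5, sellers receive $2, Q = 216. (Wedge: Pb − Ps = 6.5.)
ΔPS is the trapezoid between Q = 216 and Q = 226 of height $4: ½ · (226 + 216) · 4 = $884.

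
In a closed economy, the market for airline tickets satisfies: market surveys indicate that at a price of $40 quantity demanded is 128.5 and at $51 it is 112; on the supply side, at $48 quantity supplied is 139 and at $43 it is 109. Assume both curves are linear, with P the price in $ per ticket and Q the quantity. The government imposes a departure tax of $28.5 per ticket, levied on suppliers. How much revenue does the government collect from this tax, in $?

Tax revenue = $2473.8.

Demand slope: (112 − 128.5)/(51 − 40) = -1.5, so Qd = 188.5 − 1.5P.
Supply slope: (109 − 139)/(43 − 48) = 6, so Qs = 6P − 149.
Before the tax: set 188.5 − 1.5P = 6P − 149 → P* = $45, Q* = 121.
With the tax collected from suppliers, supply shifts: Qs = 6(P − 28.5) − 149.
New equilibrium: consumers pay $67.8, suppliers receive $39.3, Q = 86.8. (Wedge: Pb − Ps = 28.5.)
Revenue = t · Q = 28.5 · 86.8 = $2473.8.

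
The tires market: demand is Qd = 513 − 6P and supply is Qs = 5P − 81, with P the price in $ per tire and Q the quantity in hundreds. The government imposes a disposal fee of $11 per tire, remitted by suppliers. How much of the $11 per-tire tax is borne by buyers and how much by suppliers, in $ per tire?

Buyers bear $5 per tire; suppliers bear $6 per tire.

Without the tax, 513 − 6P = 5P − 81 gives 11P = 594, so P* = $54 and Q* = 189.
With the tax collected from suppliers, supply shifts: Qs = 5(P − 11) − 81.
New equilibrium: buyers pay $59, suppliers receive $48, Q = 159. (Wedge: Pb − Ps = 11.)
Burden on buyers: $5; on suppliers: $6. (They sum to $11.)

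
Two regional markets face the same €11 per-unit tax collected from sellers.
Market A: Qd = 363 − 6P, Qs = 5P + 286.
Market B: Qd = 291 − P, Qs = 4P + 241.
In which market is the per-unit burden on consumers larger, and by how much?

Market B, by €3.8.

Market A: pre-tax P* = €7, Q* = 321; post-tax Q = 291; per-unit burden on consumers = €5.
Market B: pre-tax P* = €10, Q* = 281; post-tax Q = 272.2; per-unit burden on consumers = €8.8.
Difference: €5 vs €8.8 → market B is larger by €3.8.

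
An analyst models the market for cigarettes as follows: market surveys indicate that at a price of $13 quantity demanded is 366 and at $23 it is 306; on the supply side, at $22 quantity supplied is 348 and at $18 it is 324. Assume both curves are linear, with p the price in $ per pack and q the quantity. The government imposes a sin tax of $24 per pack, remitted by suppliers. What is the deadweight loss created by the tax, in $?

Deadweight loss = $864.

Demand slope: (306 − 366)/(23 − 13) = -6, so qd = 444 − 6p.
Supply slope: (324 − 348)/(18 − 22) = 6, so qs = 6p + 216.
Without the tax, 444 − 6p = 6p + 216 gives 12p = 228, so p* = $19 and q* = 330.
With the tax collected from suppliers, supply shifts: qs = 6(p − 24) + 216.
New equilibrium: consumers pay $31, suppliers receive $7, q = 258. (Wedge: pb − ps = 24.)
Quantity falls by |ΔQ| = |330 − 258| = 72.
DWL = ½ · t · |ΔQ| = ½ · 24 · 72 = $864.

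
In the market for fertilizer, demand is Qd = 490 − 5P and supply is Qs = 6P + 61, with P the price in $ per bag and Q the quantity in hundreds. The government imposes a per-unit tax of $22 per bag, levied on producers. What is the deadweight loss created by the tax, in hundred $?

Deadweight loss = $660 hundred.

Before the tax: set 490 − 5P = 6P + 61 → P* = $39, Q* = 295.
With the tax collected from producers, supply shifts: Qs = 6(P − 22) + 61.
New equilibrium: buyers pay $51, producers receive $29, Q = 235. (Wedge: Pb − Ps = 22.)
Quantity falls by |ΔQ| = |295 − 235| = 60.
DWL = ½ · t · |ΔQ| = ½ · 22 · 60 = $660.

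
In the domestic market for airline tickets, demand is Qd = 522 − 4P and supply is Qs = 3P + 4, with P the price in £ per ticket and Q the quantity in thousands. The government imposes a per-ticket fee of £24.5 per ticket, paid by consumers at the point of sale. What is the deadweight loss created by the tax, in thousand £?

Deadweight loss = £514.5 thousand.

Before the tax: set 522 − 4P = 3P + 4 → P* = £74, Q* = 226.
With the tax collected from consumers, demand (in seller-price terms) shifts: Qd = 522 − 4(P + 24.5).
Solving gives Q = 184 with consumers paying £84.5 and sellers receiving £60 (the £24.5 wedge).
Quantity falls by |ΔQ| = |226 − 184| = 42.
DWL = ½ · t · |ΔQ| = ½ · 24.5 · 42 = £514.5.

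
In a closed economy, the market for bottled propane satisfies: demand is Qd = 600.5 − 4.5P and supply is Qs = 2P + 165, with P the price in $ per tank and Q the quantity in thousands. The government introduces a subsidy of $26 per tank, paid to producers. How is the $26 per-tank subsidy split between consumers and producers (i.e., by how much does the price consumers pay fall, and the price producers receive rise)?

Before the subsidy: set 600.5 − 4.5P = 2P + 165 → P* = $67, Q* = 299.
With a per-unit subsidy paid to producers, each receives P + 26 per unit sold, so supply becomes Qs = 2(P + 26) + 165.
New equilibrium: consumers pay $59, producers receive $85, Q = 335. (Wedge: Pb − Ps = −26.)
Gain to consumers: $8; to producers: $18. (They sum to $26.)

Consumers gain $8 per tank; producers gain $18 per tank.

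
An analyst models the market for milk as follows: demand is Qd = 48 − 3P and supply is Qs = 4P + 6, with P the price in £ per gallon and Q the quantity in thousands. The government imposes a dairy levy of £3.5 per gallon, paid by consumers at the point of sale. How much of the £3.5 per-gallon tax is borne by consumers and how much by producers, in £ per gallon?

Before the tax: set 48 − 3P = 4P + 6 → P* = £6, Q* = 30.
With the tax collected from consumers, demand (in seller-price terms) shifts: Qd = 48 − 3(P + 3.5).
Solving gives Q = 24 with consumers paying £8 and producers receiving £4.5 (the £3.5 wedge).
Burden on consumers: £2; on producers: £1.5. (They sum to £3.5.)
The less price-elastic side of the market bears the larger share of a per-unit tax.

Consumers bear £2 per gallon; producers bear £1.5 per gallon.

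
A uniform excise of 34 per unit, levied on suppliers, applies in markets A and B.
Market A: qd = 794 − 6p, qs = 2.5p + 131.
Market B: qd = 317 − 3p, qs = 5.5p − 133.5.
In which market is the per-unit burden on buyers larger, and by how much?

Market A: pre-tax p* = 78, q* = 326; post-tax q = 266; per-unit burden on buyers = 10.
Market B: pre-tax p* = 53, q* = 158; post-tax q = 92; per-unit burden on buyers = 22.
Difference: 10 vs 22 → market B is larger by 12.

Market B, by 12.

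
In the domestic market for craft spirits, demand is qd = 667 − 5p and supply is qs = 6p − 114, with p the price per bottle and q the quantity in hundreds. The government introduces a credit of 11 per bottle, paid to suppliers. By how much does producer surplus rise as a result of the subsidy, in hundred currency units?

Before the subsidy: set 667 − 5p = 6p − 114 → p* = 71, q* = 312.
With a per-unit subsidy paid to suppliers, each receives p + 11 per unit sold, so supply becomes qs = 6(p + 11) − 114.
Solving gives q = 342 with consumers paying 65 and suppliers receiving 76 (the 11 wedge).
ΔPS is the trapezoid between Q = 342 and Q = 312 of height 5: ½ · (312 + 342) · 5 = 1635.

Producer surplus rises by 1635 hundred.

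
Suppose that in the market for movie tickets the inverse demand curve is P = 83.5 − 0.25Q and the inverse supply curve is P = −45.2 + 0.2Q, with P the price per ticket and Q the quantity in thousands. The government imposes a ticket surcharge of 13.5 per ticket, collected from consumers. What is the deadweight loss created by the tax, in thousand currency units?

Rewrite in direct form: Qd = 334 − 4P and Qs = 5P + 226.
Before the tax: set 334 − 4P = 5P + 226 → P* = 12, Q* = 286.
With the tax collected from consumers, demand (in seller-price terms) shifts: Qd = 334 − 4(P + 13.5).
Solving gives Q = 256 with consumers paying 19.5 and suppliers receiving 6 (the 13.5 wedge).
Quantity falls by |ΔQ| = |286 − 256| = 30.
DWL = ½ · t · |ΔQ| = ½ · 13.5 · 30 = 202.5.

Deadweight loss = 202.5 thousand.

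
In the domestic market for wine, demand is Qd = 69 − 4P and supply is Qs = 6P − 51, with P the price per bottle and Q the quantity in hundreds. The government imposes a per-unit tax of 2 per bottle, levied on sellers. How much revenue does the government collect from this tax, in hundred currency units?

Tax revenue = 32.4 hundred.

Before the tax: set 69 − 4P = 6P − 51 → P* = 12, Q* = 21.
With the tax collected from sellers, supply shifts: Qs = 6(P − 2) − 51.
New equilibrium: consumers pay 13.2, sellers receive 11.2, Q = 16.2. (Wedge: Pb − Ps = 2.)
Revenue = t · Q = 2 · 16.2 = 32.4.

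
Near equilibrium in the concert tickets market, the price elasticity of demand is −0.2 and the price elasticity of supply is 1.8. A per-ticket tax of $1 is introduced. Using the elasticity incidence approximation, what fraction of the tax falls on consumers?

Consumers' share ≈ 0.9.

Incidence ratio: consumers' share ≈ εs / (εs + |εd|) = 1.8 / (1.8 + 0.2) = 0.9.
Supply is the more elastic side, so consumers bear the larger share.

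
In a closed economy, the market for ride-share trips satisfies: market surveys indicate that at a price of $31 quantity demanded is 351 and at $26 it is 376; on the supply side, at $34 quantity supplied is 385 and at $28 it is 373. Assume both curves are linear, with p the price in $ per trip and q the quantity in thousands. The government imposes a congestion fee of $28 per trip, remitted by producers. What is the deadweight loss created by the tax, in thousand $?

Deadweight loss = $560 thousand.

Demand slope: (376 − 351)/(26 − 31) = -5, so qd = 506 − 5p.
Supply slope: (373 − 385)/(28 − 34) = 2, so qs = 2p + 317.
Without the tax, 506 − 5p = 2p + 317 gives 7p = 189, so p* = $27 and q* = 371.
With the tax collected from producers, supply shifts: qs = 2(p − 28) + 317.
Solving gives q = 331 with consumers paying $35 and producers receiving $7 (the $28 wedge).
Quantity falls by |ΔQ| = |371 − 331| = 40.
DWL = ½ · t · |ΔQ| = ½ · 28 · 40 = $560.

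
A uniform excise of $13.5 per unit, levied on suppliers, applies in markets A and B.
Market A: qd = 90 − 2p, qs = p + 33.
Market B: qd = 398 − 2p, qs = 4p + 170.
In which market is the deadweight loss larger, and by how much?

Market B, by $60.75.

Market A: pre-tax p* = $19, q* = 52; post-tax q = 43; deadweight loss = $60.75.
Market B: pre-tax p* = $38, q* = 322; post-tax q = 304; deadweight loss = $121.5.
Difference: $60.75 vs $121.5 → market B is larger by $60.75.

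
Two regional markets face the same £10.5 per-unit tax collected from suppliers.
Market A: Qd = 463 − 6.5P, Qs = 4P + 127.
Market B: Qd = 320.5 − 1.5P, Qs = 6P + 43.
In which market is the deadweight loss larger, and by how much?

Market A: pre-tax P* = £32, Q* = 255; post-tax Q = 229; deadweight loss = £136.5.
Market B: pre-tax P* = £37, Q* = 265; post-tax Q = 252.4; deadweight loss = £66.15.
Difference: £136.5 vs £66.15 → market A is larger by £70.35.

Market A, by £70.35.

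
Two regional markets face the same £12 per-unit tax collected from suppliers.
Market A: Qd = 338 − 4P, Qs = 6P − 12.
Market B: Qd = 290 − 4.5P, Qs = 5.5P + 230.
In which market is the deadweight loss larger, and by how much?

Market B, by £5.4.

Market A: pre-tax P* = £35, Q* = 198; post-tax Q = 169.2; deadweight loss = £172.8.
Market B: pre-tax P* = £6, Q* = 263; post-tax Q = 233.3; deadweight loss = £178.2.
Difference: £172.8 vs £178.2 → market B is larger by £5.4.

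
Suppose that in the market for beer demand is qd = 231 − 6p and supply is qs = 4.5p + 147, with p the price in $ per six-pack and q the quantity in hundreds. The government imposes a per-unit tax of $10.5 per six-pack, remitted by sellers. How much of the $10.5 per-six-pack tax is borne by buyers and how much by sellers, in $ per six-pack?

Before the tax: set 231 − 6p = 4.5p + 147 → p* = $8, q* = 183.
With the tax collected from sellers, supply shifts: qs = 4.5(p − 10.5) + 147.
New equilibrium: buyers pay $12.5, sellers receive $2, q = 156. (Wedge: pb − ps = 10.5.)
Burden on buyers: $4.5; on sellers: $6. (They sum to $10.5.)
The less price-elastic side of the market bears the larger share of a per-unit tax.

Buyers bear $4.5 per six-pack; sellers bear $6 per six-pack.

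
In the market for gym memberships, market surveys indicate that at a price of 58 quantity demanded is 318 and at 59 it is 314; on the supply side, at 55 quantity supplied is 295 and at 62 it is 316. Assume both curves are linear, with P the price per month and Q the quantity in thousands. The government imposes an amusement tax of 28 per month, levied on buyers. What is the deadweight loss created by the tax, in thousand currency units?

Demand slope: (314 − 318)/(59 − 58) = -4, so Qd = 550 − 4P.
Supply slope: (316 − 295)/(62 − 55) = 3, so Qs = 3P + 130.
Without the tax, 550 − 4P = 3P + 130 gives 7P = 420, so P* = 60 and Q* = 310.
With the tax collected from buyers, demand (in seller-price terms) shifts: Qd = 550 − 4(P + 28).
New equilibrium: buyers pay 72, producers receive 44, Q = 262. (Wedge: Pb − Ps = 28.)
Quantity falls by |ΔQ| = |310 − 262| = 48.
DWL = ½ · t · |ΔQ| = ½ · 28 · 48 = 672.

Deadweight loss = 672 thousand.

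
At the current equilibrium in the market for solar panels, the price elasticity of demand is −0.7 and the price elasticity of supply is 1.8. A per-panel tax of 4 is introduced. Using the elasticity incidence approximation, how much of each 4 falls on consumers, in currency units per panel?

Consumers bear ≈ 2.88 per panel.

Incidence ratio: consumers' share ≈ εs / (εs + |εd|) = 1.8 / (1.8 + 0.7) = 0.72.
So consumers bear ≈ 0.72 × 4 = 2.88; suppliers bear 1.12.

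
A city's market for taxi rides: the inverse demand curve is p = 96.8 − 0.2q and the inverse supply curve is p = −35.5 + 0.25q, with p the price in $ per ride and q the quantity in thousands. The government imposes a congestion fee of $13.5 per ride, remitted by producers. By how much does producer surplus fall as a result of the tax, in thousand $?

Producer surplus falls by $2092.5 thousand.

Inverting to q(p) form: qd = 484 − 5p; qs = 4p + 142.
Without the tax, 484 − 5p = 4p + 142 gives 9p = 342, so p* = $38 and q* = 294.
With the tax collected from producers, supply shifts: qs = 4(p − 13.5) + 142.
New equilibrium: buyers pay $44, producers receive $30.5, q = 264. (Wedge: pb − ps = 13.5.)
ΔPS is the trapezoid between Q = 264 and Q = 294 of height $7.5: ½ · (294 + 264) · 7.5 = $2092.5.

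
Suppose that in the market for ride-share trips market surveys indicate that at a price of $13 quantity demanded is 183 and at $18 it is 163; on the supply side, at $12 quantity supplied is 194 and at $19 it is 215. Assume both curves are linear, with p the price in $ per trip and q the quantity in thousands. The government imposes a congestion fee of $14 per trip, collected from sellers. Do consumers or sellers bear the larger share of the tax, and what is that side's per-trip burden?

Demand slope: (163 − 183)/(18 − 13) = -4, so qd = 235 − 4p.
Supply slope: (215 − 194)/(19 − 12) = 3, so qs = 3p + 158.
Without the tax, 235 − 4p = 3p + 158 gives 7p = 77, so p* = $11 and q* = 191.
With the tax collected from sellers, supply shifts: qs = 3(p − 14) + 158.
New equilibrium: consumers pay $17, sellers receive $3, q = 167. (Wedge: pb − ps = 14.)
Per-trip burden: consumers $6, sellers $8.
Sellers take the larger share because supply is less price-elastic here (demand slope 4 vs supply slope 3).

Sellers bear the larger share: $8 per trip.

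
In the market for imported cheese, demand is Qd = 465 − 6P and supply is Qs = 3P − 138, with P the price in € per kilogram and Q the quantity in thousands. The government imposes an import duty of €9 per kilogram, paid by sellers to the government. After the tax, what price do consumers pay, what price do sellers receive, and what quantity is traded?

Before the tax: set 465 − 6P = 3P − 138 → P* = €67, Q* = 63.
With the tax collected from sellers, supply shifts: Qs = 3(P − 9) − 138.
New equilibrium: consumers pay €70, sellers receive €61, Q = 45. (Wedge: Pb − Ps = 9.)

Consumers pay €70; sellers receive €61; quantity = 45.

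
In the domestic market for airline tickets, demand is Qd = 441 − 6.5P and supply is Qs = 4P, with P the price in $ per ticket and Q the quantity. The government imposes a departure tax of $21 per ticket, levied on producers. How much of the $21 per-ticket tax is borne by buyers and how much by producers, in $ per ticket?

Buyers bear $8 per ticket; producers bear $13 per ticket.

Without the tax, 441 − 6.5P = 4P gives 10.5P = 441, so P* = $42 and Q* = 168.
With the tax collected from producers, supply shifts: Qs = 4(P − 21).
Solving gives Q = 116 with buyers paying $50 and producers receiving $29 (the $21 wedge).
Burden on buyers: $8; on producers: $13. (They sum to $21.)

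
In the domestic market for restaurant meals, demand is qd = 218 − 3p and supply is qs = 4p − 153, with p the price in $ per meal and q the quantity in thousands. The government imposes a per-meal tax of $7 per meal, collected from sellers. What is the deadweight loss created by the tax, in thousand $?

Without the tax, 218 − 3p = 4p − 153 gives 7p = 371, so p* = $53 and q* = 59.
With the tax collected from sellers, supply shifts: qs = 4(p − 7) − 153.
Solving gives q = 47 with consumers paying $57 and sellers receiving $50 (the $7 wedge).
Quantity falls by |ΔQ| = |59 − 47| = 12.
DWL = ½ · t · |ΔQ| = ½ · 7 · 12 = $42.

Deadweight loss = $42 thousand.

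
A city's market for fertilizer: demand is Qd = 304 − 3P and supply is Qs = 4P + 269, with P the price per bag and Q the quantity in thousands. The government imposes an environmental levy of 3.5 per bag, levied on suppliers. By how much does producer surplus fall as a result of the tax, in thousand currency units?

Before the tax: set 304 − 3P = 4P + 269 → P* = 5, Q* = 289.
With the tax collected from suppliers, supply shifts: Qs = 4(P − 3.5) + 269.
New equilibrium: buyers pay 7, suppliers receive 3.5, Q = 283. (Wedge: Pb − Ps = 3.5.)
ΔPS is the trapezoid between Q = 283 and Q = 289 of height 1.5: ½ · (289 + 283) · 1.5 = 429.

Producer surplus falls by 429 thousand.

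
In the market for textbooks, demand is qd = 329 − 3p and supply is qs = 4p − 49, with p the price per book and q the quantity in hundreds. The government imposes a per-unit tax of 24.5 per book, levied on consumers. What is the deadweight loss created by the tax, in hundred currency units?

Deadweight loss = 514.5 hundred.

Before the tax: set 329 − 3p = 4p − 49 → p* = 54, q* = 167.
With the tax collected from consumers, demand (in seller-price terms) shifts: qd = 329 − 3(p + 24.5).
Solving gives q = 125 with consumers paying 68 and producers receiving 43.5 (the 24.5 wedge).
Quantity falls by |ΔQ| = |167 − 125| = 42.
DWL = ½ · t · |ΔQ| = ½ · 24.5 · 42 = 514.5.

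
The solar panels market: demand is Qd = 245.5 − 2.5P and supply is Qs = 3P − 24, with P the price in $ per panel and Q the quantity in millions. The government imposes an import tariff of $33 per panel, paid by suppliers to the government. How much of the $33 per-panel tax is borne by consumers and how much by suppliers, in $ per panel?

Consumers bear $18 per panel; suppliers bear $15 per panel.

Without the tax, 245.5 − 2.5P = 3P − 24 gives 5.5P = 269.5, so P* = $49 and Q* = 123.
With the tax collected from suppliers, supply shifts: Qs = 3(P − 33) − 24.
New equilibrium: consumers pay $67, suppliers receive $34, Q = 78. (Wedge: Pb − Ps = 33.)
Burden on consumers: $18; on suppliers: $15. (They sum to $33.)
The less price-elastic side of the market bears the larger share of a per-unit tax.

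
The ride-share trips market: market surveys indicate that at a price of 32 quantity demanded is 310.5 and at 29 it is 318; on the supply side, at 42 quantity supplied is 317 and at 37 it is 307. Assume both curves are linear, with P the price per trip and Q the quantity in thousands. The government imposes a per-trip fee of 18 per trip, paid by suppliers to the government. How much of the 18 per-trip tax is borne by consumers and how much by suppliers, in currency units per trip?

Demand slope: (318 − 310.5)/(29 − 32) = -2.5, so Qd = 390.5 − 2.5P.
Supply slope: (307 − 317)/(37 − 42) = 2, so Qs = 2P + 233.
Without the tax, 390.5 − 2.5P = 2P + 233 gives 4.5P = 157.5, so P* = 35 and Q* = 303.
With the tax collected from suppliers, supply shifts: Qs = 2(P − 18) + 233.
New equilibrium: consumers pay 43, suppliers receive 25, Q = 283. (Wedge: Pb − Ps = 18.)
Burden on consumers: 8; on suppliers: 10. (They sum to 18.)
The less price-elastic side of the market bears the larger share of a per-unit tax.

Consumers bear 8 per trip; suppliers bear 10 per trip.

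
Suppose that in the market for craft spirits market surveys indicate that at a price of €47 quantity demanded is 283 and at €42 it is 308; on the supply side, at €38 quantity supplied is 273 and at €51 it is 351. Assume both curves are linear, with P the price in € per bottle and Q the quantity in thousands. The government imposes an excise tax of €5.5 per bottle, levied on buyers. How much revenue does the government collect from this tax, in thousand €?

Tax revenue = €1584 thousand.

Demand slope: (308 − 283)/(42 − 47) = -5, so Qd = 518 − 5P.
Supply slope: (351 − 273)/(51 − 38) = 6, so Qs = 6P + 45.
Before the tax: set 518 − 5P = 6P + 45 → P* = €43, Q* = 303.
With the tax collected from buyers, demand (in seller-price terms) shifts: Qd = 518 − 5(P + 5.5).
New equilibrium: buyers pay €46, suppliers receive €40.5, Q = 288. (Wedge: Pb − Ps = 5.5.)
Revenue = t · Q = 5.5 · 288 = €1584.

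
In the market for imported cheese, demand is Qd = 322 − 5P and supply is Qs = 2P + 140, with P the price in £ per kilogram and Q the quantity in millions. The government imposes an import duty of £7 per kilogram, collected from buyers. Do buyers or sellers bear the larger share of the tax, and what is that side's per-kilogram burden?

Before the tax: set 322 − 5P = 2P + 140 → P* = £26, Q* = 192.
With the tax collected from buyers, demand (in seller-price terms) shifts: Qd = 322 − 5(P + 7).
New equilibrium: buyers pay £28, sellers receive £21, Q = 182. (Wedge: Pb − Ps = 7.)
Per-kilogram burden: buyers £2, sellers £5.
Sellers take the larger share because supply is less price-elastic here (demand slope 5 vs supply slope 2).
The less price-elastic side of the market bears the larger share of a per-unit tax.

Sellers bear the larger share: £5 per kilogram.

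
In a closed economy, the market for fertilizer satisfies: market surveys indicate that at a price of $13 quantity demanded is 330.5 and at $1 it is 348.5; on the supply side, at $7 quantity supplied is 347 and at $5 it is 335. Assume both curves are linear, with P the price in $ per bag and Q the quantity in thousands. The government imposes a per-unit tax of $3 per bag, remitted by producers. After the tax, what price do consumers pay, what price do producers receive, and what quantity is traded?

Consumers pay $8.4; producers receive $5.4; quantity = 337.4.

Demand slope: (348.5 − 330.5)/(1 − 13) = -1.5, so Qd = 350 − 1.5P.
Supply slope: (335 − 347)/(5 − 7) = 6, so Qs = 6P + 305.
Before the tax: set 350 − 1.5P = 6P + 305 → P* = $6, Q* = 341.
With the tax collected from producers, supply shifts: Qs = 6(P − 3) + 305.
Solving gives Q = 337.4 with consumers paying $8.4 and producers receiving $5.4 (the $3 wedge).
The less price-elastic side of the market bears the larger share of a per-unit tax.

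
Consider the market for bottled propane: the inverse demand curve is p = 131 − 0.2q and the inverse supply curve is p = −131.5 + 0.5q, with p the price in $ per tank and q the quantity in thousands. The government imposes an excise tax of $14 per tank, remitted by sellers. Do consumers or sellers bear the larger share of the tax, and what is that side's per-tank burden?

Inverting to q(p) form: qd = 655 − 5p; qs = 2p + 263.
Before the tax: set 655 − 5p = 2p + 263 → p* = $56, q* = 375.
With the tax collected from sellers, supply shifts: qs = 2(p − 14) + 263.
Solving gives q = 355 with consumers paying $60 and sellers receiving $46 (the $14 wedge).
Per-tank burden: consumers $4, sellers $10.
Sellers take the larger share because supply is less price-elastic here (demand slope 5 vs supply slope 2).
The less price-elastic side of the market bears the larger share of a per-unit tax.

Sellers bear the larger share: $10 per tank.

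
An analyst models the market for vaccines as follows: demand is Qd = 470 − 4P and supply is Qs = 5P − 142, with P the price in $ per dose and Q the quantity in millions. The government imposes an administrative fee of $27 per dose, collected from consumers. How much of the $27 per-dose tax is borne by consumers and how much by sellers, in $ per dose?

Consumers bear $15 per dose; sellers bear $12 per dose.

Before the tax: set 470 − 4P = 5P − 142 → P* = $68, Q* = 198.
With the tax collected from consumers, demand (in seller-price terms) shifts: Qd = 470 − 4(P + 27).
Solving gives Q = 138 with consumers paying $83 and sellers receiving $56 (the $27 wedge).
Burden on consumers: $15; on sellers: $12. (They sum to $27.)
The less price-elastic side of the market bears the larger share of a per-unit tax.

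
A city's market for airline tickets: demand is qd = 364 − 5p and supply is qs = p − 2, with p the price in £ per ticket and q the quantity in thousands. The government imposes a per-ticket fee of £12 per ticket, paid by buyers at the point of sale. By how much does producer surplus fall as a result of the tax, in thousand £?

Before the tax: set 364 − 5p = p − 2 → p* = £61, q* = 59.
With the tax collected from buyers, demand (in seller-price terms) shifts: qd = 364 − 5(p + 12).
New equilibrium: buyers pay £63, suppliers receive £51, q = 49. (Wedge: pb − ps = 12.)
ΔPS is the trapezoid between Q = 49 and Q = 59 of height £10: ½ · (59 + 49) · 10 = £540.

Producer surplus falls by £540 thousand.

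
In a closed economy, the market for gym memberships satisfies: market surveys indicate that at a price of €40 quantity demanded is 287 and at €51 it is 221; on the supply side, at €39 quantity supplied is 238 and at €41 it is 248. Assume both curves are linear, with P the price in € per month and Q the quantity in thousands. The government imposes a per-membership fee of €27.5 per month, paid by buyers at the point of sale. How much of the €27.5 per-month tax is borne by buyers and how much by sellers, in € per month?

Buyers bear €12.5 per month; sellers bear €15 per month.

Demand slope: (221 − 287)/(51 − 40) = -6, so Qd = 527 − 6P.
Supply slope: (248 − 238)/(41 − 39) = 5, so Qs = 5P + 43.
Without the tax, 527 − 6P = 5P + 43 gives 11P = 484, so P* = €44 and Q* = 263.
With the tax collected from buyers, demand (in seller-price terms) shifts: Qd = 527 − 6(P + 27.5).
New equilibrium: buyers pay €56.5, sellers receive €29, Q = 188. (Wedge: Pb − Ps = 27.5.)
Burden on buyers: €12.5; on sellers: €15. (They sum to €27.5.)
The less price-elastic side of the market bears the larger share of a per-unit tax.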